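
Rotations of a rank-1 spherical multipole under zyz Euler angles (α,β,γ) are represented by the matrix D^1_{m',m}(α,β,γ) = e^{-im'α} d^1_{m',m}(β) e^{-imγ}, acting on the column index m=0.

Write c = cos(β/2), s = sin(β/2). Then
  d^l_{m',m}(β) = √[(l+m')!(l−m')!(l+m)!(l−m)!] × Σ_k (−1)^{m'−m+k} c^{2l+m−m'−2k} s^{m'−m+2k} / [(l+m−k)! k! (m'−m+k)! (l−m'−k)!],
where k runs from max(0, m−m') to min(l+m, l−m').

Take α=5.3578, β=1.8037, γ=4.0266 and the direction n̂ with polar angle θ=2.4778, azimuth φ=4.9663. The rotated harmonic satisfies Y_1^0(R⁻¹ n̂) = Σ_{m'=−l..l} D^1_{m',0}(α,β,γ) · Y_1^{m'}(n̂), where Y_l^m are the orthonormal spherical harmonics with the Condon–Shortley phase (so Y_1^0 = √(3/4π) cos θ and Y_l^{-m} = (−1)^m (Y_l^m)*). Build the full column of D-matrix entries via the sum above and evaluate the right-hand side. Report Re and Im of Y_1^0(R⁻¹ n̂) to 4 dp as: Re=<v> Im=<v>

Re=0.3596 Im=0.0000

Need the full column D^1_{m',0} for m'=−1..1 at α=5.3578, β=1.8037, γ=4.0266.
cos(β/2)=0.620160, sin(β/2)=0.784476
d^1_{-1,0}: single k=1 term ⇒ +0.688015;  D = +0.413860-0.549623i
d^1_{0,0}: k∈[0..1] ⇒ +0.384598 -0.615402 = -0.230804;  D = -0.230804+0.000000i
d^1_{1,0}: single k=0 term ⇒ -0.688015;  D = -0.413860-0.549623i
Y_1^{m'}(θ=2.4778,φ=4.9663) and Σ D·Y over m':
  (+0.4139-0.5496i)·(+0.0535+0.2060i)  (-0.2308+0.0000i)·(-0.3849+0.0000i)  (-0.4139-0.5496i)·(-0.0535+0.2060i)
Y_1^0(R⁻¹ n̂) = +0.359568+0.000000i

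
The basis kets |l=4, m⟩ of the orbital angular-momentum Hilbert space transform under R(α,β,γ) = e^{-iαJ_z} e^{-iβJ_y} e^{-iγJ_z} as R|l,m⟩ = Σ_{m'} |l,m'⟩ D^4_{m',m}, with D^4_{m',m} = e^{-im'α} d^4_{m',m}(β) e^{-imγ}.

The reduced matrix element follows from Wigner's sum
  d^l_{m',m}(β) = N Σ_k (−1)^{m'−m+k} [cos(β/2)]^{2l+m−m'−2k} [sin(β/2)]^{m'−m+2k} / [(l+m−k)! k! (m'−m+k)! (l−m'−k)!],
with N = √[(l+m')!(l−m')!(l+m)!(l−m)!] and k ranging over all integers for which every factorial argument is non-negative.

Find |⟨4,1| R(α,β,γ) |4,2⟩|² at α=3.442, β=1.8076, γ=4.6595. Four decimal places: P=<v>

P=0.0345

Split into d^4_{1,2}(β=1.8076) × two z-phases.
c=cos(1.8076/2)=0.618629, s=sin(1.8076/2)=0.785683; N=√[120·6·720·2]=1018.233765
Admissible k: 1..3 (factorial args all ≥0)
  k=1: (−1)^0·1018.2338/(240)·0.6186^7·0.7857^1 = +0.115583
  k=2: (−1)^1·1018.2338/(48)·0.6186^5·0.7857^3 = -0.932180
  k=3: (−1)^2·1018.2338/(72)·0.6186^3·0.7857^5 = +1.002405
d^4_{1,2}(1.8076) = +0.115583 -0.932180 +1.002405 = +0.185808
|D^4_{1,2}|² = |d^4_{1,2}(β)|² = (+0.185808)² = 0.034525 (the z-rotation phases have unit modulus)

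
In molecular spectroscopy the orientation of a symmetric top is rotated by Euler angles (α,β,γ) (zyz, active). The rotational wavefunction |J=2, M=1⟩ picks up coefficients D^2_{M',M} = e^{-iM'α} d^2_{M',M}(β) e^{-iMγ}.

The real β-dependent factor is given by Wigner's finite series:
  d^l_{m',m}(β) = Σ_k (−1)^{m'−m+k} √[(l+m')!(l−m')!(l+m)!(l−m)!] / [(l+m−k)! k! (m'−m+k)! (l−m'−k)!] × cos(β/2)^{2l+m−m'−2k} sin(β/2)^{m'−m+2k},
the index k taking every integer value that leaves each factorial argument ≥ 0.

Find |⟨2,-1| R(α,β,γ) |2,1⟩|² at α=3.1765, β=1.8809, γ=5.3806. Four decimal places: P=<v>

D^2_{-1,1}(3.1765,1.8809,5.3806) = e^{-i·-1·3.1765}·d^2_{-1,1}(1.8809)·e^{-i·1·5.3806}. Compute d first:
With c≡cos(β/2)=0.589425 and s≡sin(β/2)=0.807823, N=[1·6·6·1]^{1/2}=6.000000
k∈{2,3} keeps every argument non-negative
  k=2: (−1)^0·6.0000/(2)·0.5894^2·0.8078^2 = +0.680159
  k=3: (−1)^1·6.0000/(6)·0.5894^0·0.8078^4 = -0.425859
d^2_{-1,1}(1.8809) = +0.680159 -0.425859 = +0.254300
|D^2_{-1,1}|² = |d^2_{-1,1}(β)|² = (+0.254300)² = 0.064669 (the z-rotation phases have unit modulus)

P=0.0647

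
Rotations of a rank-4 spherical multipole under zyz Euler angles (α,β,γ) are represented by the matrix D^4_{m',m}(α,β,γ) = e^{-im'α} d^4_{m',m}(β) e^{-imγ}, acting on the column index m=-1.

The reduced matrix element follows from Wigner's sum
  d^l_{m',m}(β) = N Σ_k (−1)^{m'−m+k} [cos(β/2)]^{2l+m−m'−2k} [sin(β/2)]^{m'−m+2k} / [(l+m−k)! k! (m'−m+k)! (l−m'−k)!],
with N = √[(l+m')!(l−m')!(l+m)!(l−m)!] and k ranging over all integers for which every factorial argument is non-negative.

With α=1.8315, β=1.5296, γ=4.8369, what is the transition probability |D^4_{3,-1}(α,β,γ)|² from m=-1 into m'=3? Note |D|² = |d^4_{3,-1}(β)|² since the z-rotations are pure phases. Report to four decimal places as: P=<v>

Split into d^4_{3,-1}(β=1.5296) × two z-phases.
c=cos(1.5296/2)=0.721521, s=sin(1.5296/2)=0.692393; N=√[5040·1·6·120]=1904.940944
k: max(0,(-1)−(3))=0 … min(4+(-1),4−(3))=1
  k=0: (−1)^4·1904.9409/(144)·0.7215^4·0.6924^4 = +0.823995
  k=1: (−1)^5·1904.9409/(240)·0.7215^2·0.6924^6 = -0.455285
d^4_{3,-1}(1.5296) = +0.823995 -0.455285 = +0.368710
|D^4_{3,-1}|² = |d^4_{3,-1}(β)|² = (+0.368710)² = 0.135947 (the z-rotation phases have unit modulus)

P=0.1359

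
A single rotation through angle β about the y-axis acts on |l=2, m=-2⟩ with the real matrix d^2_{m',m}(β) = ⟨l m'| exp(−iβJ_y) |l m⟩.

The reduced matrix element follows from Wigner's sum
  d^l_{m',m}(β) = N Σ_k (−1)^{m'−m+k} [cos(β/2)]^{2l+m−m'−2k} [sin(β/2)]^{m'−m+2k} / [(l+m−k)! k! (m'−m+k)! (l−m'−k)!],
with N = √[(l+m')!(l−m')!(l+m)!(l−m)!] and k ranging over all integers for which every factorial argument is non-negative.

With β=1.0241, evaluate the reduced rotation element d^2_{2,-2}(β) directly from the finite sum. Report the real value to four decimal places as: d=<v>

d^2_{2,-2}(β=1.0241) via Wigner's sum:
Half-angle: c=0.871742, s=0.489965. N=√(24·1·1·24)=24.000000
k∈{0} keeps every argument non-negative
  k=0: (−1)^4·24.0000/(24)·0.8717^0·0.4900^4 = +0.057632
d^2_{2,-2}(1.0241) = +0.057632

d=0.0576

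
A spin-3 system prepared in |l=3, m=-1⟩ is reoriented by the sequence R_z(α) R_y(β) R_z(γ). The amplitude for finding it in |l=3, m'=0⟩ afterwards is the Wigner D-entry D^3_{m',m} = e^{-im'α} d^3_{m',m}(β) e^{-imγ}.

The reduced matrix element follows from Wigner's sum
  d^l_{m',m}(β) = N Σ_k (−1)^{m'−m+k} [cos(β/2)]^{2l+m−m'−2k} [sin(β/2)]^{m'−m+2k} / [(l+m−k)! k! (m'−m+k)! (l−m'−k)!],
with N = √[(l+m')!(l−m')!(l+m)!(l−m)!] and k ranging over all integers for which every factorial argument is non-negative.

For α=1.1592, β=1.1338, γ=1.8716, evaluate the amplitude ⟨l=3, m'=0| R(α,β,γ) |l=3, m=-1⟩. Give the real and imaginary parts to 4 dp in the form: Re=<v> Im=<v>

Split into d^3_{0,-1}(β=1.1338) × two z-phases.
Half-angle: c=0.843570, s=0.537020. N=√(6·6·2·24)=41.569219
The bounds max(0,m−m')=0 and min(l+m,l−m')=2 give 3 terms
  k=0: (−1)^1·41.5692/(12)·0.8436^5·0.5370^1 = -0.794668
  k=1: (−1)^2·41.5692/(4)·0.8436^3·0.5370^3 = +0.966152
  k=2: (−1)^3·41.5692/(12)·0.8436^1·0.5370^5 = -0.130516
d^3_{0,-1}(1.1338) = -0.794668 +0.966152 -0.130516 = +0.040968
D = (+1.000000+0.000000i)·(+0.040968)·(-0.296288+0.955099i) = -0.012138+0.039128i

Re=-0.0121 Im=0.0391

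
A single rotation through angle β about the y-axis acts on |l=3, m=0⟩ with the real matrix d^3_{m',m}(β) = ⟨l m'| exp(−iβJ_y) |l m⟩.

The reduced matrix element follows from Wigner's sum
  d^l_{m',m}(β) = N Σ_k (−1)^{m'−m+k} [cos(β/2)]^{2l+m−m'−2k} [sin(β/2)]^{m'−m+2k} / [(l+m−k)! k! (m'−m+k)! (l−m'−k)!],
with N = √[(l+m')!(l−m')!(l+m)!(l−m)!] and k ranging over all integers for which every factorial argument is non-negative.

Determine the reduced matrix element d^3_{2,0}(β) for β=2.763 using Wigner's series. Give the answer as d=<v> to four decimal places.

d=-0.1738

d^3_{2,0}(β=2.763) via Wigner's sum:
With c≡cos(β/2)=0.188168 and s≡sin(β/2)=0.982137, N=[120·1·6·6]^{1/2}=65.726707
Admissible k: 0..1 (factorial args all ≥0)
  k=0: (−1)^2·65.7267/(12)·0.1882^4·0.9821^2 = +0.006623
  k=1: (−1)^3·65.7267/(12)·0.1882^2·0.9821^4 = -0.180443
d^3_{2,0}(2.763) = +0.006623 -0.180443 = -0.173819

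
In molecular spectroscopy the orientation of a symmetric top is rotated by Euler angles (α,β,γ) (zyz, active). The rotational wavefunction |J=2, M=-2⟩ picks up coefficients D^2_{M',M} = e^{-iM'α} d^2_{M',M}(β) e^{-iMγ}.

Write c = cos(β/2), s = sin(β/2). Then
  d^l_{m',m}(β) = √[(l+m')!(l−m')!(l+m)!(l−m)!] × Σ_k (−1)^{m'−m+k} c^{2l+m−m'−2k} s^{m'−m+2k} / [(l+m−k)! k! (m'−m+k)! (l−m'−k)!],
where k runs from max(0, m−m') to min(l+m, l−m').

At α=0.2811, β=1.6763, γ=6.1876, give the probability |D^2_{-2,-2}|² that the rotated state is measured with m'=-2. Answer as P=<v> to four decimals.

P=0.0400

First d^2_{-2,-2}(β=1.6763), then the phase factors e^{-i(-2)α} and e^{-i(-2)γ}:
With c≡cos(β/2)=0.668839 and s≡sin(β/2)=0.743407, N=[1·24·1·24]^{1/2}=24.000000
k: max(0,(-2)−(-2))=0 … min(2+(-2),2−(-2))=0
  k=0: (−1)^0·24.0000/(24)·0.6688^4·0.7434^0 = +0.200118
d^2_{-2,-2}(1.6763) = +0.200118
|D^2_{-2,-2}|² = |d^2_{-2,-2}(β)|² = (+0.200118)² = 0.040047 (the z-rotation phases have unit modulus)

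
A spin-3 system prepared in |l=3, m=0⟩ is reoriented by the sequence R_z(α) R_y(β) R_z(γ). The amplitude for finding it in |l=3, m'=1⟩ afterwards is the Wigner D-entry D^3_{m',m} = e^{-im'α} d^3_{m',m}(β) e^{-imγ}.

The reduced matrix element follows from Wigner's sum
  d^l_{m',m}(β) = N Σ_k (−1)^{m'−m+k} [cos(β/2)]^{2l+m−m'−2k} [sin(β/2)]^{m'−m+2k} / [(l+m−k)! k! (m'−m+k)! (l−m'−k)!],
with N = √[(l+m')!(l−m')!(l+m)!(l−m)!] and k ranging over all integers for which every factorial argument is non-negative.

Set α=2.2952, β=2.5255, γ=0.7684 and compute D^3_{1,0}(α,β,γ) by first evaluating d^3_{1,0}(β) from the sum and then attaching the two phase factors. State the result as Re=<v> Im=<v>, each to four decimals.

Re=0.3864 Im=0.4367

First d^3_{1,0}(β=2.5255), then the phase factors e^{-i(1)α} and e^{-i(0)γ}:
c=cos(2.5255/2)=0.303198, s=sin(2.5255/2)=0.952928; N=√[24·2·6·6]=41.569219
The bounds max(0,m−m')=0 and min(l+m,l−m')=2 give 3 terms
  k=0: (−1)^1·41.5692/(12)·0.3032^5·0.9529^1 = -0.008458
  k=1: (−1)^2·41.5692/(4)·0.3032^3·0.9529^3 = +0.250651
  k=2: (−1)^3·41.5692/(12)·0.3032^1·0.9529^5 = -0.825308
d^3_{1,0}(2.5255) = -0.008458 +0.250651 -0.825308 = -0.583116
Attach z-rotation phases: D = e^{-i(1)(2.2952)}·(-0.583116)·e^{-i(0)(0.7684)} = +0.386424+0.436692i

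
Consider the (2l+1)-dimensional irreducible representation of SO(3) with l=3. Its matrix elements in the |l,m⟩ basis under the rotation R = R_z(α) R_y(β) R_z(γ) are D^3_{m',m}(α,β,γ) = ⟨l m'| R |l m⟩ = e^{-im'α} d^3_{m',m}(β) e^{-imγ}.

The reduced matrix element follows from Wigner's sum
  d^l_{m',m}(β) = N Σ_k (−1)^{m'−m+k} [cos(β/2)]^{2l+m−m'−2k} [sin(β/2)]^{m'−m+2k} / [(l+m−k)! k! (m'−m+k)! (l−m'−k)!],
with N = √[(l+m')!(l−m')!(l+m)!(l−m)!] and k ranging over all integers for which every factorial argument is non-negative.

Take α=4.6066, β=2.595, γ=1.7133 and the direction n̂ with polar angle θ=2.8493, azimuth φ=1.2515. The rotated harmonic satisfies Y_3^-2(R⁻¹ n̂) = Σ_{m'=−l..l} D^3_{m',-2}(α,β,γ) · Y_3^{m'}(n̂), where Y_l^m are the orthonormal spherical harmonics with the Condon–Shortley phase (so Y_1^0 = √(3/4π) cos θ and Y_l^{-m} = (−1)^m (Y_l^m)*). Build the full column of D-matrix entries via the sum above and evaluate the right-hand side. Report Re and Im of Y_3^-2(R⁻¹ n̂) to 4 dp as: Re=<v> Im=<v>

Re=-0.3740 Im=-0.0451

Need the full column D^3_{m',-2} for m'=−3..3 at α=4.6066, β=2.595, γ=1.7133.
cos(β/2)=0.269907, sin(β/2)=0.962886
d^3_{-3,-2}: single k=1 term ⇒ +0.003378;  D = -0.000109-0.003377i
d^3_{-2,-2}: k∈[0..1] ⇒ +0.000387 -0.024602 = -0.024216;  D = -0.024150-0.001777i
d^3_{-1,-2}: k∈[0..1] ⇒ -0.004362 +0.111019 = +0.106657;  D = -0.019013+0.104949i
d^3_{0,-2}: k∈[0..1] ⇒ +0.026950 -0.342996 = -0.316045;  D = +0.303296+0.088861i
d^3_{1,-2}: k∈[0..1] ⇒ -0.111019 +0.706463 = +0.595444;  D = +0.226819-0.550551i
d^3_{2,-2}: k∈[0..1] ⇒ +0.313111 -0.796985 = -0.483875;  D = -0.425430-0.230530i
d^3_{3,-2}: single k=0 term ⇒ -0.547224;  D = +0.310057-0.450908i
Y_3^{m'}(θ=2.8493,φ=1.2515) and Σ D·Y over m':
  (-0.0001-0.0034i)·(-0.0082+0.0057i)  (-0.0242-0.0018i)·(+0.0652+0.0484i)  (-0.0190+0.1049i)·(+0.1048-0.3170i)  (+0.3033+0.0889i)·(-0.5663+0.0000i)  (+0.2268-0.5506i)·(-0.1048-0.3170i)  (-0.4254-0.2305i)·(+0.0652-0.0484i)  (+0.3101-0.4509i)·(+0.0082+0.0057i)
Y_3^-2(R⁻¹ n̂) = -0.374040-0.045098i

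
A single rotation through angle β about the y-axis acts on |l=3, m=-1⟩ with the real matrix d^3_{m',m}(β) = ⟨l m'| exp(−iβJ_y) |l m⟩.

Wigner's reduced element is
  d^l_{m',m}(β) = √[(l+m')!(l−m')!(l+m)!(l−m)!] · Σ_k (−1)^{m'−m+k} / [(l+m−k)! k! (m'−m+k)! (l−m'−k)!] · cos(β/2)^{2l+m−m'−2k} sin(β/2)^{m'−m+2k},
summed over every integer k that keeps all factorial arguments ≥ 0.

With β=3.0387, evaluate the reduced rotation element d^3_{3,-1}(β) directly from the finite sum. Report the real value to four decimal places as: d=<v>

d=0.0102

d^3_{3,-1}(β=3.0387) via Wigner's sum:
Half-angle: c=0.051424, s=0.998677. N=√(720·1·2·24)=185.903201
Admissible k: 0..0 (factorial args all ≥0)
  k=0: (−1)^4·185.9032/(48)·0.0514^2·0.9987^4 = +0.010188
d^3_{3,-1}(3.0387) = +0.010188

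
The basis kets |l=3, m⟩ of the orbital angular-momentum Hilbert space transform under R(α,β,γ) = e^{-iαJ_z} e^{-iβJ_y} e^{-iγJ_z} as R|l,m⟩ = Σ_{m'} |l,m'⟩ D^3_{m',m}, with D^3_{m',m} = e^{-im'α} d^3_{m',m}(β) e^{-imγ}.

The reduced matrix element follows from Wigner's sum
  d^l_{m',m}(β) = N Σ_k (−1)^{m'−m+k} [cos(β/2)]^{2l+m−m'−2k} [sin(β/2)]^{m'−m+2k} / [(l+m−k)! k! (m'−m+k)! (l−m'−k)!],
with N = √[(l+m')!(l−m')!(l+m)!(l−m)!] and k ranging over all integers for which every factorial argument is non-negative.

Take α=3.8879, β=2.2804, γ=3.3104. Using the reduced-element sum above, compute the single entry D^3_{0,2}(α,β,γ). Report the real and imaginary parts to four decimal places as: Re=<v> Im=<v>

Re=-0.4845 Im=0.1701

First d^3_{0,2}(β=2.2804), then the phase factors e^{-i(0)α} and e^{-i(2)γ}:
c=cos(2.2804/2)=0.417413, s=sin(2.2804/2)=0.908717; N=√[6·6·120·1]=65.726707
Admissible k: 2..3 (factorial args all ≥0)
  k=2: (−1)^0·65.7267/(12)·0.4174^4·0.9087^2 = +0.137303
  k=3: (−1)^1·65.7267/(12)·0.4174^2·0.9087^4 = -0.650739
d^3_{0,2}(2.2804) = +0.137303 -0.650739 = -0.513436
D = (+1.000000+0.000000i)·(-0.513436)·(+0.943547-0.331237i) = -0.484451+0.170069i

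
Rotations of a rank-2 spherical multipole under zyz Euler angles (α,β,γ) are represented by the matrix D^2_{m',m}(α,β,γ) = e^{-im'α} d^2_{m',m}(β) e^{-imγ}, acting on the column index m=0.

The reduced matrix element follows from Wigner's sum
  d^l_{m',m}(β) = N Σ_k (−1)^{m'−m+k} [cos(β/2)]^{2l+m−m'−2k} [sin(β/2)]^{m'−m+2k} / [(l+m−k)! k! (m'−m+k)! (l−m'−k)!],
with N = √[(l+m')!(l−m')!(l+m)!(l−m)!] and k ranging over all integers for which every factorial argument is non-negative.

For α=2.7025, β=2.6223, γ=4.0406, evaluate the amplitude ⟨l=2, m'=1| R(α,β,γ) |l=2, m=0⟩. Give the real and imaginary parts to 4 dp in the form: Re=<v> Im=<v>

Re=-0.4776 Im=-0.2243

Split into d^2_{1,0}(β=2.6223) × two z-phases.
Half-angle: c=0.256739, s=0.966481. N=√(6·1·2·2)=4.898979
k: max(0,(0)−(1))=0 … min(2+(0),2−(1))=1
  k=0: (−1)^1·4.8990/(2)·0.2567^3·0.9665^1 = -0.040063
  k=1: (−1)^2·4.8990/(2)·0.2567^1·0.9665^3 = +0.567736
d^2_{1,0}(2.6223) = -0.040063 +0.567736 = +0.527674
Phases: e^{-i·(1)·2.7025}=-0.905138-0.425118i, e^{-i·(0)·4.0406}=+1.000000+0.000000i ⇒ D=-0.477617-0.224324i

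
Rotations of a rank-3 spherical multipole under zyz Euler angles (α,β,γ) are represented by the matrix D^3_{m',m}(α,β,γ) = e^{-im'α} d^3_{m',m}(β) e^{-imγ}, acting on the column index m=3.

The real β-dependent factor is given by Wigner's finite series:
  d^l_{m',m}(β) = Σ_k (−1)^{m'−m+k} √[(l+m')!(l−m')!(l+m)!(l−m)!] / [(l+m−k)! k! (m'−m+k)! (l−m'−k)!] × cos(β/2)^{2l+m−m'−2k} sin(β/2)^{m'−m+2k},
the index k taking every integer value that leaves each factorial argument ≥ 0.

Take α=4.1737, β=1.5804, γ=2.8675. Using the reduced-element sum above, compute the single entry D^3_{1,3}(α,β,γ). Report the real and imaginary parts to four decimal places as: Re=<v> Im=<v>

D^3_{1,3}(4.1737,1.5804,2.8675) = e^{-i·1·4.1737}·d^3_{1,3}(1.5804)·e^{-i·3·2.8675}. Compute d first:
With c≡cos(β/2)=0.703703 and s≡sin(β/2)=0.710494, N=[24·2·720·1]^{1/2}=185.903201
Admissible k: 2..2 (factorial args all ≥0)
  k=2: (−1)^0·185.9032/(48)·0.7037^4·0.7105^2 = +0.479429
d^3_{1,3}(1.5804) = +0.479429
Attach z-rotation phases: D = e^{-i(1)(4.1737)}·(+0.479429)·e^{-i(3)(2.8675)} = +0.468914-0.099862i

Re=0.4689 Im=-0.0999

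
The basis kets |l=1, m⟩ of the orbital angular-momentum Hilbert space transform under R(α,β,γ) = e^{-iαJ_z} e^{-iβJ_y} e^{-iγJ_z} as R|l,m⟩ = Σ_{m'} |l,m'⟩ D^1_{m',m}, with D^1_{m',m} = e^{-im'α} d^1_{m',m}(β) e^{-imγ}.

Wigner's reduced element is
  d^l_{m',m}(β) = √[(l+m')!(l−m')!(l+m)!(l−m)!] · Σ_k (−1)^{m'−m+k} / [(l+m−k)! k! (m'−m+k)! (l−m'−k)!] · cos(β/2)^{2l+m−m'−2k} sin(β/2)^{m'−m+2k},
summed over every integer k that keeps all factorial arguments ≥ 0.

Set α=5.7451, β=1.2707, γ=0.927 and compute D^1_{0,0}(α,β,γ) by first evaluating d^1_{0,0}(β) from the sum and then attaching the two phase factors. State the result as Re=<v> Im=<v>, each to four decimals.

Re=0.2956 Im=0.0000

Split into d^1_{0,0}(β=1.2707) × two z-phases.
c=cos(1.2707/2)=0.804864, s=sin(1.2707/2)=0.593459; N=√[1·1·1·1]=1.000000
The bounds max(0,m−m')=0 and min(l+m,l−m')=1 give 2 terms
  k=0: (−1)^0·1.0000/(1)·0.8049^2·0.5935^0 = +0.647806
  k=1: (−1)^1·1.0000/(1)·0.8049^0·0.5935^2 = -0.352194
d^1_{0,0}(1.2707) = +0.647806 -0.352194 = +0.295612
D = (+1.000000+0.000000i)·(+0.295612)·(+1.000000+0.000000i) = +0.295612+0.000000i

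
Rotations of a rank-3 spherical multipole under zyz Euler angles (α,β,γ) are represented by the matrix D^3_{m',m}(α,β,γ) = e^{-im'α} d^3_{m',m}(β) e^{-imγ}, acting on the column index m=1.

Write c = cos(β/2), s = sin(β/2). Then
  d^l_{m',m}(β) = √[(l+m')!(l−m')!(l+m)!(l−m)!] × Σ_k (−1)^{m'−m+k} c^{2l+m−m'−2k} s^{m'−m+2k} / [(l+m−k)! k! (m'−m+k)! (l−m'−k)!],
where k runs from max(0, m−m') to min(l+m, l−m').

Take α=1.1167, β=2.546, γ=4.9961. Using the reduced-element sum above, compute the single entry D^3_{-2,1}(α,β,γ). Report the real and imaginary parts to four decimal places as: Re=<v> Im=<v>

Re=0.5586 Im=0.2224

D^3_{-2,1}(1.1167,2.546,4.9961) = e^{-i·-2·1.1167}·d^3_{-2,1}(2.546)·e^{-i·1·4.9961}. Compute d first:
c=cos(2.546/2)=0.293414, s=sin(2.546/2)=0.955985; N=√[1·120·24·2]=75.894664
k: max(0,(1)−(-2))=3 … min(3+(1),3−(-2))=4
  k=3: (−1)^0·75.8947/(12)·0.2934^3·0.9560^3 = +0.139581
  k=4: (−1)^1·75.8947/(24)·0.2934^1·0.9560^5 = -0.740862
d^3_{-2,1}(2.546) = +0.139581 -0.740862 = -0.601281
Attach z-rotation phases: D = e^{-i(-2)(1.1167)}·(-0.601281)·e^{-i(1)(4.9961)} = +0.558635+0.222409i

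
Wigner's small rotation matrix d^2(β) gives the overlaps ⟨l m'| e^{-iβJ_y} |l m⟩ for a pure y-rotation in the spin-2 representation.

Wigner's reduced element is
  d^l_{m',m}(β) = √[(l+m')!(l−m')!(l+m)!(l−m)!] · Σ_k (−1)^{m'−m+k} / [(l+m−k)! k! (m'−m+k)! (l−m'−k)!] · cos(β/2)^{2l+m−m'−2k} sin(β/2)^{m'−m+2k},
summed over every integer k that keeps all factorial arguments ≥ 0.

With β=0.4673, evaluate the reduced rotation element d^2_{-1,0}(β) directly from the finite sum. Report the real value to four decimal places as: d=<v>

d^2_{-1,0}(β=0.4673) via Wigner's sum:
Half-angle: c=0.972828, s=0.231530. N=√(1·6·2·2)=4.898979
Admissible k: 1..2 (factorial args all ≥0)
  k=1: (−1)^0·4.8990/(2)·0.9728^3·0.2315^1 = +0.522144
  k=2: (−1)^1·4.8990/(2)·0.9728^1·0.2315^3 = -0.029576
d^2_{-1,0}(0.4673) = +0.522144 -0.029576 = +0.492569

d=0.4926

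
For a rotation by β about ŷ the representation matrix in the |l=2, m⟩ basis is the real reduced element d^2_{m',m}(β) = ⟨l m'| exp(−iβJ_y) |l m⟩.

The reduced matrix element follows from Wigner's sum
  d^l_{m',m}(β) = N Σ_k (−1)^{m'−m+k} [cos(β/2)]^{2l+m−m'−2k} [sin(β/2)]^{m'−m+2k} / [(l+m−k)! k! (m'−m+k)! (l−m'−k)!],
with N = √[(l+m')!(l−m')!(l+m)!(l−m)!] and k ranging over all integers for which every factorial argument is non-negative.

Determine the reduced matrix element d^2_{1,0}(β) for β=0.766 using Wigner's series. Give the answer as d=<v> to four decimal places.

d=-0.6119

d^2_{1,0}(β=0.766) via Wigner's sum:
Half-angle: c=0.927548, s=0.373705. N=√(6·1·2·2)=4.898979
k: max(0,(0)−(1))=0 … min(2+(0),2−(1))=1
  k=0: (−1)^1·4.8990/(2)·0.9275^3·0.3737^1 = -0.730488
  k=1: (−1)^2·4.8990/(2)·0.9275^1·0.3737^3 = +0.118576
d^2_{1,0}(0.766) = -0.730488 +0.118576 = -0.611912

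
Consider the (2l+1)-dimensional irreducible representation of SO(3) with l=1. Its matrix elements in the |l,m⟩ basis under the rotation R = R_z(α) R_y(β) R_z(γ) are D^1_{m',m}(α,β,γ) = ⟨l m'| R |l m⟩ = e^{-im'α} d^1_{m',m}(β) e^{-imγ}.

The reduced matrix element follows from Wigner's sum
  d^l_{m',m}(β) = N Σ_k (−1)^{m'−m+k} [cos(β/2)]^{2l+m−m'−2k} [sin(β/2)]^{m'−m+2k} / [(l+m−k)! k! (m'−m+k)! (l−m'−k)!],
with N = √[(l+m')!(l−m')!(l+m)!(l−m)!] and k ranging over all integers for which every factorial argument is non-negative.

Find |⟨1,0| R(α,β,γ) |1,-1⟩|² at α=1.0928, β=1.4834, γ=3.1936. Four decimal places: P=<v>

P=0.4962

D^1_{0,-1}(1.0928,1.4834,3.1936) = e^{-i·0·1.0928}·d^1_{0,-1}(1.4834)·e^{-i·-1·3.1936}. Compute d first:
With c≡cos(β/2)=0.737321 and s≡sin(β/2)=0.675542, N=[1·1·1·2]^{1/2}=1.414214
The bounds max(0,m−m')=0 and min(l+m,l−m')=0 give 1 term
  k=0: (−1)^1·1.4142/(1)·0.7373^1·0.6755^1 = -0.704408
d^1_{0,-1}(1.4834) = -0.704408
|D^1_{0,-1}|² = |d^1_{0,-1}(β)|² = (-0.704408)² = 0.496191 (the z-rotation phases have unit modulus)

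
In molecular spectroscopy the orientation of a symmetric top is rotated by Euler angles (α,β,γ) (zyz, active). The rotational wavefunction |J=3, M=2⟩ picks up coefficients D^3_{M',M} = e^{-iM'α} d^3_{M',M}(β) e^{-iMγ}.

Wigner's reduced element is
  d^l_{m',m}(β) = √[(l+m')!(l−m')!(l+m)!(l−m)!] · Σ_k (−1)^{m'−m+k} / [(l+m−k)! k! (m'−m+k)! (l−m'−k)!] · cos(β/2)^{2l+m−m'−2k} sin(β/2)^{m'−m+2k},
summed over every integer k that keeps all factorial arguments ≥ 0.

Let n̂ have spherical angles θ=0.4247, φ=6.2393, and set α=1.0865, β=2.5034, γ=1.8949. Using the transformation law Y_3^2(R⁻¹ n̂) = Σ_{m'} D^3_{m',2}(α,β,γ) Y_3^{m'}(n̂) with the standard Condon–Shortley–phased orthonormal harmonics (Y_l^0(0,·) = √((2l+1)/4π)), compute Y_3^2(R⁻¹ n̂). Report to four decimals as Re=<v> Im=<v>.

Re=0.3653 Im=0.1333

Need the full column D^3_{m',2} for m'=−3..3 at α=1.0865, β=2.5034, γ=1.8949.
cos(β/2)=0.313709, sin(β/2)=0.949519
d^3_{-3,2}: single k=5 term ⇒ +0.593091;  D = +0.511633-0.299981i
d^3_{-2,2}: k∈[4..5] ⇒ +0.399980 -0.732863 = -0.332883;  D = +0.015308+0.332531i
d^3_{-1,2}: k∈[3..4] ⇒ +0.167156 -0.765677 = -0.598521;  D = +0.541948+0.254009i
d^3_{0,2}: k∈[2..3] ⇒ +0.047827 -0.438156 = -0.390329;  D = +0.311157-0.235664i
d^3_{1,2}: k∈[1..2] ⇒ +0.009123 -0.167156 = -0.158033;  D = -0.025787-0.155914i
d^3_{2,2}: k∈[0..1] ⇒ +0.000953 -0.043660 = -0.042707;  D = -0.040534-0.013450i
d^3_{3,2}: single k=0 term ⇒ -0.007067;  D = -0.005092+0.004900i
Y_3^{m'}(θ=0.4247,φ=6.2393) and Σ D·Y over m':
  (+0.5116-0.3000i)·(+0.0289+0.0038i)  (+0.0153+0.3325i)·(+0.1575+0.0139i)  (+0.5419+0.2540i)·(+0.4192+0.0184i)  (+0.3112-0.2357i)·(+0.3914+0.0000i)  (-0.0258-0.1559i)·(-0.4192+0.0184i)  (-0.0405-0.0134i)·(+0.1575-0.0139i)  (-0.0051+0.0049i)·(-0.0289+0.0038i)
Y_3^2(R⁻¹ n̂) = +0.365296+0.133254i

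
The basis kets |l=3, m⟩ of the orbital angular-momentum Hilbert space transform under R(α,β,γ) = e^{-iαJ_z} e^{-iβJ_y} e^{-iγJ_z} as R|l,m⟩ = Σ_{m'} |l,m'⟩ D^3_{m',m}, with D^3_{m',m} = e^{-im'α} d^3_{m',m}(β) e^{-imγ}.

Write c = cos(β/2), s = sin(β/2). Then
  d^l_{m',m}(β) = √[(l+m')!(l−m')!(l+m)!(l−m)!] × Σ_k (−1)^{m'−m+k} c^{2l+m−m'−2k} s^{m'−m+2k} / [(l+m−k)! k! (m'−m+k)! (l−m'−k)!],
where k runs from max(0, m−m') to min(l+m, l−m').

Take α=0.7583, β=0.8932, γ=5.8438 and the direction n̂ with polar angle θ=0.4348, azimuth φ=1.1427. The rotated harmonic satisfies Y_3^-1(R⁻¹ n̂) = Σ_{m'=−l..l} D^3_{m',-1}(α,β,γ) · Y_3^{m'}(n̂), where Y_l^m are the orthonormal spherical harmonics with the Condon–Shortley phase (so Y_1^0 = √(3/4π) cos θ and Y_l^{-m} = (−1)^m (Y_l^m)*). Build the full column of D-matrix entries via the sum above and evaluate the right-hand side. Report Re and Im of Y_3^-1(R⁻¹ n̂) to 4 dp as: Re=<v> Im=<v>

Need the full column D^3_{m',-1} for m'=−3..3 at α=0.7583, β=0.8932, γ=5.8438.
cos(β/2)=0.901921, sin(β/2)=0.431902
d^3_{-3,-1}: single k=2 term ⇒ +0.478067;  D = -0.125080+0.461414i
d^3_{-2,-1}: k∈[1..2] ⇒ +0.815130 -0.373843 = +0.441287;  D = +0.209074+0.388615i
d^3_{-1,-1}: k∈[0..2] ⇒ +0.538283 -0.987491 +0.169835 = -0.279373;  D = -0.265286-0.087594i
d^3_{0,-1}: k∈[0..2] ⇒ -0.892930 +0.614287 -0.046955 = -0.325598;  D = -0.294671+0.138504i
d^3_{1,-1}: k∈[0..2] ⇒ +0.740618 -0.226447 +0.006491 = +0.520662;  D = +0.189789-0.484840i
d^3_{2,-1}: k∈[0..1] ⇒ -0.373843 +0.042864 = -0.330979;  D = +0.124360+0.306727i
d^3_{3,-1}: single k=0 term ⇒ +0.109628;  D = -0.099771-0.045432i
Y_3^{m'}(θ=0.4348,φ=1.1427) and Σ D·Y over m':
  (-0.1251+0.4614i)·(-0.0299+0.0088i)  (+0.2091+0.3886i)·(-0.1078-0.1242i)  (-0.2653-0.0876i)·(+0.1759-0.3855i)  (-0.2947+0.1385i)·(+0.3766+0.0000i)  (+0.1898-0.4848i)·(-0.1759-0.3855i)  (+0.1244+0.3067i)·(-0.1078+0.1242i)  (-0.0998-0.0454i)·(+0.0299+0.0088i)
Y_3^-1(R⁻¹ n̂) = -0.440397+0.048548i

Re=-0.4404 Im=0.0485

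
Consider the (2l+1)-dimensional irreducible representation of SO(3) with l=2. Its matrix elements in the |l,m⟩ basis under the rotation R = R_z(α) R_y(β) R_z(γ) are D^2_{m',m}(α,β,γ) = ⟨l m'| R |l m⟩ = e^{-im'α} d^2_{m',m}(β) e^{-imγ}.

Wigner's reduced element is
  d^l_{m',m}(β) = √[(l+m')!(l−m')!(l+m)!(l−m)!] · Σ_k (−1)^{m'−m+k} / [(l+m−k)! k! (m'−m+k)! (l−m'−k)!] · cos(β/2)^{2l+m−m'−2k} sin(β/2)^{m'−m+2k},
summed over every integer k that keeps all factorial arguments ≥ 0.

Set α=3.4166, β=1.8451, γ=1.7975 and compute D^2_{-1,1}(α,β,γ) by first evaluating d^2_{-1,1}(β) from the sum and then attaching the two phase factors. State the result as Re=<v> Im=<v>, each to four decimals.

Re=-0.0141 Im=0.2908

First d^2_{-1,1}(β=1.8451), then the phase factors e^{-i(-1)α} and e^{-i(1)γ}:
c=cos(1.8451/2)=0.603789, s=sin(1.8451/2)=0.797144; N=√[1·6·6·1]=6.000000
Admissible k: 2..3 (factorial args all ≥0)
  k=2: (−1)^0·6.0000/(2)·0.6038^2·0.7971^2 = +0.694969
  k=3: (−1)^1·6.0000/(6)·0.6038^0·0.7971^4 = -0.403782
d^2_{-1,1}(1.8451) = +0.694969 -0.403782 = +0.291187
Attach z-rotation phases: D = e^{-i(-1)(3.4166)}·(+0.291187)·e^{-i(1)(1.7975)} = -0.014060+0.290848i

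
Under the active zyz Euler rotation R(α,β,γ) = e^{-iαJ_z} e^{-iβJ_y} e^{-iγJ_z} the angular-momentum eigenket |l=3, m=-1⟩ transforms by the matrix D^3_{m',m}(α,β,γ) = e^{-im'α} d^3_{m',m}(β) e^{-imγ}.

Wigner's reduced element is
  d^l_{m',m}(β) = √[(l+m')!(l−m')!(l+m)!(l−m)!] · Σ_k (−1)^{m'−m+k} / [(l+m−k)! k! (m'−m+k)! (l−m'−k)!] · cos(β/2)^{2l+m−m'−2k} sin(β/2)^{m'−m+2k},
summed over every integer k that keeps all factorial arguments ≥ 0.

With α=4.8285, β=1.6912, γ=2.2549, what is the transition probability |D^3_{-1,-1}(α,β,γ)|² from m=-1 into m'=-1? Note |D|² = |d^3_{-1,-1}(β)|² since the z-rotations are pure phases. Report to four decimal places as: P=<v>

P=0.0021

Split into d^3_{-1,-1}(β=1.6912) × two z-phases.
Half-angle: c=0.663282, s=0.748369. N=√(2·24·2·24)=48.000000
k∈{0,1,2} keeps every argument non-negative
  k=0: (−1)^0·48.0000/(48)·0.6633^6·0.7484^0 = +0.085151
  k=1: (−1)^1·48.0000/(6)·0.6633^4·0.7484^2 = -0.867193
  k=2: (−1)^2·48.0000/(8)·0.6633^2·0.7484^4 = +0.827965
d^3_{-1,-1}(1.6912) = +0.085151 -0.867193 +0.827965 = +0.045923
|D^3_{-1,-1}|² = |d^3_{-1,-1}(β)|² = (+0.045923)² = 0.002109 (the z-rotation phases have unit modulus)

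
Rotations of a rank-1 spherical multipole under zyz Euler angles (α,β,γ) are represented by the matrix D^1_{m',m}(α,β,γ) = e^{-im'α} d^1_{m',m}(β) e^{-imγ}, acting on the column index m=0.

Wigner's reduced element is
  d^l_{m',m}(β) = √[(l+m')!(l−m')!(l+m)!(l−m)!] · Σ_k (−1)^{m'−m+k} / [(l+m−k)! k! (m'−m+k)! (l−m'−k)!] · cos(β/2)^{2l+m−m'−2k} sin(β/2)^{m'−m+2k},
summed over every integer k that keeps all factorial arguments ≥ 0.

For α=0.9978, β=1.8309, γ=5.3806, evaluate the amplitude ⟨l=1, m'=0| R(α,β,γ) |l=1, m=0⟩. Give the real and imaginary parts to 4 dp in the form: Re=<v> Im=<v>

First d^1_{0,0}(β=1.8309), then the phase factors e^{-i(0)α} and e^{-i(0)γ}:
c=cos(1.8309/2)=0.609434, s=sin(1.8309/2)=0.792837; N=√[1·1·1·1]=1.000000
k∈{0,1} keeps every argument non-negative
  k=0: (−1)^0·1.0000/(1)·0.6094^2·0.7928^0 = +0.371410
  k=1: (−1)^1·1.0000/(1)·0.6094^0·0.7928^2 = -0.628590
d^1_{0,0}(1.8309) = +0.371410 -0.628590 = -0.257181
D = (+1.000000+0.000000i)·(-0.257181)·(+1.000000+0.000000i) = -0.257181+0.000000i

Re=-0.2572 Im=0.0000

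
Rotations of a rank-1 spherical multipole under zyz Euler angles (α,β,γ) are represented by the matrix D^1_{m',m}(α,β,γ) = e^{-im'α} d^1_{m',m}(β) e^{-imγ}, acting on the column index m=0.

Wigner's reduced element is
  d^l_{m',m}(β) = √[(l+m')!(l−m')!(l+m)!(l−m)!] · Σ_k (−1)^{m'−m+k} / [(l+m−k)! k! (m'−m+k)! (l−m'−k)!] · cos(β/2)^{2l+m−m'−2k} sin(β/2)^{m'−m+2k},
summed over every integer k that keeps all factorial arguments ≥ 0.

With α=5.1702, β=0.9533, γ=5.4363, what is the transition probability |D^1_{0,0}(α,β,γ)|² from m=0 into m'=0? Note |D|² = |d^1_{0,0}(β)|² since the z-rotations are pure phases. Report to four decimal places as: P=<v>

P=0.3352

First d^1_{0,0}(β=0.9533), then the phase factors e^{-i(0)α} and e^{-i(0)γ}:
Half-angle: c=0.888537, s=0.458805. N=√(1·1·1·1)=1.000000
The bounds max(0,m−m')=0 and min(l+m,l−m')=1 give 2 terms
  k=0: (−1)^0·1.0000/(1)·0.8885^2·0.4588^0 = +0.789498
  k=1: (−1)^1·1.0000/(1)·0.8885^0·0.4588^2 = -0.210502
d^1_{0,0}(0.9533) = +0.789498 -0.210502 = +0.578996
|D^1_{0,0}|² = |d^1_{0,0}(β)|² = (+0.578996)² = 0.335236 (the z-rotation phases have unit modulus)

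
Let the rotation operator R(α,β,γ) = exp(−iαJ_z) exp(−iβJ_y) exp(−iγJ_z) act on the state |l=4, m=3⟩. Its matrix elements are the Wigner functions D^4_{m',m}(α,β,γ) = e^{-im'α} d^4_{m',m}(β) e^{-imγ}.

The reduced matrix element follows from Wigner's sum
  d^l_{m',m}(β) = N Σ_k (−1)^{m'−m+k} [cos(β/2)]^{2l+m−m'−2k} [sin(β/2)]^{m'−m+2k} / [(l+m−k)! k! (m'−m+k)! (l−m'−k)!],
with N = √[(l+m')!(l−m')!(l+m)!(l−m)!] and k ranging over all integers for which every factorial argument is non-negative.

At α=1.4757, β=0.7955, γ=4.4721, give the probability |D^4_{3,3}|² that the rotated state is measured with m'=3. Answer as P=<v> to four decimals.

P=0.0151

First d^4_{3,3}(β=0.7955), then the phase factors e^{-i(3)α} and e^{-i(3)γ}:
c=cos(0.7955/2)=0.921935, s=sin(0.7955/2)=0.387345; N=√[5040·1·5040·1]=5040.000000
k: max(0,(3)−(3))=0 … min(4+(3),4−(3))=1
  k=0: (−1)^0·5040.0000/(5040)·0.9219^8·0.3873^0 = +0.521918
  k=1: (−1)^1·5040.0000/(720)·0.9219^6·0.3873^2 = -0.644904
d^4_{3,3}(0.7955) = +0.521918 -0.644904 = -0.122987
|D^4_{3,3}|² = |d^4_{3,3}(β)|² = (-0.122987)² = 0.015126 (the z-rotation phases have unit modulus)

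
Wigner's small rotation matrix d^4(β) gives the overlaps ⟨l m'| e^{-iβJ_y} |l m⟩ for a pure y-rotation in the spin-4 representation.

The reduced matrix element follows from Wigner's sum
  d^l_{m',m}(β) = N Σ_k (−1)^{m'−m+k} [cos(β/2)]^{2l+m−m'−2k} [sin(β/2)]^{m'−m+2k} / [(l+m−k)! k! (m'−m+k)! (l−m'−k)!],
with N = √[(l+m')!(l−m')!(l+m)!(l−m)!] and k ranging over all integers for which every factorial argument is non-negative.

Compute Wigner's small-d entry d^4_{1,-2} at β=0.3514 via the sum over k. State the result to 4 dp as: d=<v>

d^4_{1,-2}(β=0.3514) via Wigner's sum:
Half-angle: c=0.984604, s=0.174797. N=√(120·6·2·720)=1018.233765
k: max(0,(-2)−(1))=0 … min(4+(-2),4−(1))=2
  k=0: (−1)^3·1018.2338/(72)·0.9846^5·0.1748^3 = -0.069892
  k=1: (−1)^4·1018.2338/(48)·0.9846^3·0.1748^5 = +0.003304
  k=2: (−1)^5·1018.2338/(240)·0.9846^1·0.1748^7 = -0.000021
d^4_{1,-2}(0.3514) = -0.069892 +0.003304 -0.000021 = -0.066609

d=-0.0666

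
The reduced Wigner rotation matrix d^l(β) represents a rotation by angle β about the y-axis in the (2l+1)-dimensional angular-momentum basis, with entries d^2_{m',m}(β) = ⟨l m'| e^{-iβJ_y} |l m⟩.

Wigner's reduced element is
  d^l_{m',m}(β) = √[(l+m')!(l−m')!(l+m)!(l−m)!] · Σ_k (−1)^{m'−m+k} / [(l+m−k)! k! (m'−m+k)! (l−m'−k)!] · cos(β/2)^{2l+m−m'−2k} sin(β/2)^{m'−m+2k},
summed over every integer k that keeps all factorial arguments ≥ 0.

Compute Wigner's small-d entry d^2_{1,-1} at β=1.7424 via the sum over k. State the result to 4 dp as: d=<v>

d=0.3855

d^2_{1,-1}(β=1.7424) via Wigner's sum:
c=cos(1.7424/2)=0.643909, s=sin(1.7424/2)=0.765102; N=√[6·1·1·6]=6.000000
k∈{0,1} keeps every argument non-negative
  k=0: (−1)^2·6.0000/(2)·0.6439^2·0.7651^2 = +0.728130
  k=1: (−1)^3·6.0000/(6)·0.6439^0·0.7651^4 = -0.342671
d^2_{1,-1}(1.7424) = +0.728130 -0.342671 = +0.385459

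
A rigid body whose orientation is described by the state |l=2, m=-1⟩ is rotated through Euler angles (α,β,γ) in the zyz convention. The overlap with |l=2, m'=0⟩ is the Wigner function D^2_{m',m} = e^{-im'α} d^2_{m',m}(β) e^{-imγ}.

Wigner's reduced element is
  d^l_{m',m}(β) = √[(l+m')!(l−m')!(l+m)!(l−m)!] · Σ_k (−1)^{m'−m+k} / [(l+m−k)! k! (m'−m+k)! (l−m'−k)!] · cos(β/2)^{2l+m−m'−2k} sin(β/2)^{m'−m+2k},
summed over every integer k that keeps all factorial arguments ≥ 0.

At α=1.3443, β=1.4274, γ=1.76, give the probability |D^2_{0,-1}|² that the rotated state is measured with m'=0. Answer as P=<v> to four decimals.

First d^2_{0,-1}(β=1.4274), then the phase factors e^{-i(0)α} and e^{-i(-1)γ}:
c=cos(1.4274/2)=0.755945, s=sin(1.4274/2)=0.654635; N=√[2·2·1·6]=4.898979
k∈{0,1} keeps every argument non-negative
  k=0: (−1)^1·4.8990/(2)·0.7559^3·0.6546^1 = -0.692700
  k=1: (−1)^2·4.8990/(2)·0.7559^1·0.6546^3 = +0.519474
d^2_{0,-1}(1.4274) = -0.692700 +0.519474 = -0.173226
|D^2_{0,-1}|² = |d^2_{0,-1}(β)|² = (-0.173226)² = 0.030007 (the z-rotation phases have unit modulus)

P=0.0300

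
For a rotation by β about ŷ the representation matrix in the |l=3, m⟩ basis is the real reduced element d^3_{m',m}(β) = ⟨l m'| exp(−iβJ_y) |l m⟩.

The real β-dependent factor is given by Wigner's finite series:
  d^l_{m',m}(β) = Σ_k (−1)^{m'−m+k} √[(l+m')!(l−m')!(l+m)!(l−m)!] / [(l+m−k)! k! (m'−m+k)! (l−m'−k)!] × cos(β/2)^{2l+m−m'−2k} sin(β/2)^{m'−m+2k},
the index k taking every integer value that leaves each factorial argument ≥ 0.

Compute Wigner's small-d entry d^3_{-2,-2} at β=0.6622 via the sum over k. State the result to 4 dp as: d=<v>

d=0.2927

d^3_{-2,-2}(β=0.6622) via Wigner's sum:
c=cos(0.6622/2)=0.945685, s=sin(0.6622/2)=0.325083; N=√[1·120·1·120]=120.000000
k∈{0,1} keeps every argument non-negative
  k=0: (−1)^0·120.0000/(120)·0.9457^6·0.3251^0 = +0.715286
  k=1: (−1)^1·120.0000/(24)·0.9457^4·0.3251^2 = -0.422616
d^3_{-2,-2}(0.6622) = +0.715286 -0.422616 = +0.292670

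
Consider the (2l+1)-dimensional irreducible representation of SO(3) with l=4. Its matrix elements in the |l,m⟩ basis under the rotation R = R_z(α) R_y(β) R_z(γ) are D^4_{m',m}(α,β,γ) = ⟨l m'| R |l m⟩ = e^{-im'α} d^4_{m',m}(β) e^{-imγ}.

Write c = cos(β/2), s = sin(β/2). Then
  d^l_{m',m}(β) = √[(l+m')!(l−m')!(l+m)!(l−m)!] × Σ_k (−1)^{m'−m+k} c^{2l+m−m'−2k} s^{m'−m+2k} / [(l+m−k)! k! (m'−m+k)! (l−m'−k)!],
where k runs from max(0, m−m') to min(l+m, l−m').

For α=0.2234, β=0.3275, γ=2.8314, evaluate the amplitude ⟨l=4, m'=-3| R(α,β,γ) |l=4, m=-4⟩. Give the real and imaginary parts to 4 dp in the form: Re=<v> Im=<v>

First d^4_{-3,-4}(β=0.3275), then the phase factors e^{-i(-3)α} and e^{-i(-4)γ}:
c=cos(0.3275/2)=0.986623, s=sin(0.3275/2)=0.163019; N=√[1·5040·1·40320]=14255.272709
k∈{0} keeps every argument non-negative
  k=0: (−1)^1·14255.2727/(5040)·0.9866^7·0.1630^1 = -0.419606
d^4_{-3,-4}(0.3275) = -0.419606
Attach z-rotation phases: D = e^{-i(-3)(0.2234)}·(-0.419606)·e^{-i(-4)(2.8314)} = -0.353138+0.226635i

Re=-0.3531 Im=0.2266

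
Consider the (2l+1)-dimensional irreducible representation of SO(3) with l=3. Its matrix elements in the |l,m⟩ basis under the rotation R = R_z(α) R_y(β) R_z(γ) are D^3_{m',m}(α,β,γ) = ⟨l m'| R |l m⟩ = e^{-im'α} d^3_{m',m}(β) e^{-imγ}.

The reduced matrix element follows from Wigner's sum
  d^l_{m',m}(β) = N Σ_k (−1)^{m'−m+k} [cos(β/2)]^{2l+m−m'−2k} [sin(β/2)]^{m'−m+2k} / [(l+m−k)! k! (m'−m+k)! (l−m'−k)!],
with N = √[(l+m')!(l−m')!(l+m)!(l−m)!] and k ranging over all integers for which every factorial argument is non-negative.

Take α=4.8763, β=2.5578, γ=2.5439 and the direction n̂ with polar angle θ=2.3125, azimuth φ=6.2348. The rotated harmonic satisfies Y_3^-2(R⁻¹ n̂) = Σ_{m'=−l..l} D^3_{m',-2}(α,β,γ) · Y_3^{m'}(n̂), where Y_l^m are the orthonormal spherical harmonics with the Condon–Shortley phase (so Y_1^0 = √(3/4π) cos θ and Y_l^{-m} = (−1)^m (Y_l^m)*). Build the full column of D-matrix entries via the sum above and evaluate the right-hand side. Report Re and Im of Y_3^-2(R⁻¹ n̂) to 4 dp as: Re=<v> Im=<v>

Re=-0.3281 Im=0.1992

Need the full column D^3_{m',-2} for m'=−3..3 at α=4.8763, β=2.5578, γ=2.5439.
cos(β/2)=0.287769, sin(β/2)=0.957700
d^3_{-3,-2}: single k=1 term ⇒ +0.004629;  D = +0.002995+0.003530i
d^3_{-2,-2}: k∈[0..1] ⇒ +0.000568 -0.031449 = -0.030881;  D = +0.019970-0.023555i
d^3_{-1,-2}: k∈[0..1] ⇒ -0.005977 +0.132388 = +0.126412;  D = -0.108469-0.064919i
d^3_{0,-2}: k∈[0..1] ⇒ +0.034450 -0.381563 = -0.347112;  D = -0.127270+0.322938i
d^3_{1,-2}: k∈[0..1] ⇒ -0.132388 +0.733147 = +0.600759;  D = +0.587372+0.126115i
d^3_{2,-2}: k∈[0..1] ⇒ +0.348318 -0.771572 = -0.423255;  D = +0.020135-0.422776i
d^3_{3,-2}: single k=0 term ⇒ -0.567893;  D = +0.564055-0.065910i
Y_3^{m'}(θ=2.3125,φ=6.2348) and Σ D·Y over m':
  (+0.0030+0.0035i)·(+0.1655+0.0242i)  (+0.0200-0.0236i)·(-0.3736-0.0363i)  (-0.1085-0.0649i)·(+0.3051+0.0148i)  (-0.1273+0.3229i)·(+0.1811+0.0000i)  (+0.5874+0.1261i)·(-0.3051+0.0148i)  (+0.0201-0.4228i)·(-0.3736+0.0363i)  (+0.5641-0.0659i)·(-0.1655+0.0242i)
Y_3^-2(R⁻¹ n̂) = -0.328073+0.199213i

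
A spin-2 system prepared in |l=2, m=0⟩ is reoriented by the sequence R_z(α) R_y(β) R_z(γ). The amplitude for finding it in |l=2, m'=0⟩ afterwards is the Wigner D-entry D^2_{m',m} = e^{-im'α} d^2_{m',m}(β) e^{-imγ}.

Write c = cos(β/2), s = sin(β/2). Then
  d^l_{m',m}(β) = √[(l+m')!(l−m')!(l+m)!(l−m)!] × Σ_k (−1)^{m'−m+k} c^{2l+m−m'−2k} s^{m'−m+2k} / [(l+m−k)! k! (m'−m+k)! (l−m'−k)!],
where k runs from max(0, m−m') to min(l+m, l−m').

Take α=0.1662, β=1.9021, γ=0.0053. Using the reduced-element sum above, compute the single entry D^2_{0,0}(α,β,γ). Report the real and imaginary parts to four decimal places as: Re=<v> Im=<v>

Re=-0.3413 Im=0.0000

First d^2_{0,0}(β=1.9021), then the phase factors e^{-i(0)α} and e^{-i(0)γ}:
Half-angle: c=0.580829, s=0.814026. N=√(2·2·2·2)=4.000000
k∈{0,1,2} keeps every argument non-negative
  k=0: (−1)^0·4.0000/(4)·0.5808^4·0.8140^0 = +0.113813
  k=1: (−1)^1·4.0000/(1)·0.5808^2·0.8140^2 = -0.894195
  k=2: (−1)^2·4.0000/(4)·0.5808^0·0.8140^4 = +0.439089
d^2_{0,0}(1.9021) = +0.113813 -0.894195 +0.439089 = -0.341293
Attach z-rotation phases: D = e^{-i(0)(0.1662)}·(-0.341293)·e^{-i(0)(0.0053)} = -0.341293+0.000000i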